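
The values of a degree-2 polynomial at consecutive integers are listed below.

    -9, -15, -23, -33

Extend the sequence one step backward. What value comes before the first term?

-5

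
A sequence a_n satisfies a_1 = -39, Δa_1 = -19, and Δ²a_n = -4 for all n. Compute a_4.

Build the table forward from the leading diagonal:
Δ²: -4  -4  -4  -4
Δ: -19  -23  -27  -31
a: -39  -58  -81  -108

-108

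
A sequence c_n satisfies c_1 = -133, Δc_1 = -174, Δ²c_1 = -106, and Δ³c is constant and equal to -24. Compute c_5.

-1561

Build the table forward from the leading diagonal:
Δ³: -24  -24  -24  -24  -24
Δ²: -106  -130  -154  -178  -202
Δ: -174  -280  -410  -564  -742
c: -133  -307  -587  -997  -1561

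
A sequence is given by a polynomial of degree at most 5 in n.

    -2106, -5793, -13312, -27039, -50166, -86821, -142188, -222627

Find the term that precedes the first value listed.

-571

Δ: -3687  -7519  -13727  -23127  -36655  -55367  -80439
Δ²: -3832  -6208  -9400  -13528  -18712  -25072
Δ³: -2376  -3192  -4128  -5184  -6360
Δ⁴: -816  -936  -1056  -1176
Δ⁵: -120  -120  -120
The fifth differences are constant at -120.
Work back: -816 + 120 = -696;  -2376 + 696 = -1680;  -3832 + 1680 = -2152;  -3687 + 2152 = -1535;  -2106 + 1535 = -571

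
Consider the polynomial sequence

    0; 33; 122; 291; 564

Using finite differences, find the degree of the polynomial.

First differences: 33, 89, 169, 273
Second differences: 56, 80, 104
Third differences: 24, 24
The third differences are constant, so the polynomial has degree 3.

3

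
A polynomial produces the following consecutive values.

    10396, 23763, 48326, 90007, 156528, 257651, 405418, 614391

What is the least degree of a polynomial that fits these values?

5

13367, 24563, 41681, 66521, 101123, 147767, 208973
11196, 17118, 24840, 34602, 46644, 61206
5922, 7722, 9762, 12042, 14562
1800, 2040, 2280, 2520
240, 240, 240
The fifth differences are constant, so the polynomial has degree 5.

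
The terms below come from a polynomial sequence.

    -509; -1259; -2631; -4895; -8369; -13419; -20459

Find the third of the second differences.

Δ: -750, -1372, -2264, -3474, -5050, -7040
Δ²: -622, -892, -1210, -1576, -1990
Δ³: -270, -318, -366, -414
Δ⁴: -48, -48, -48

-1210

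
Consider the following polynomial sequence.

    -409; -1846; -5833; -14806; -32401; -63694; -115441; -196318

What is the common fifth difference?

-240

First differences: -1437, -3987, -8973, -17595, -31293, -51747, -80877
Second differences: -2550, -4986, -8622, -13698, -20454, -29130
Third differences: -2436, -3636, -5076, -6756, -8676
Fourth differences: -1200, -1440, -1680, -1920
Fifth differences: -240, -240, -240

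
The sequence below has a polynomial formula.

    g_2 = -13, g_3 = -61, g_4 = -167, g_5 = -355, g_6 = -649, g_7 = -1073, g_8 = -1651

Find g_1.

1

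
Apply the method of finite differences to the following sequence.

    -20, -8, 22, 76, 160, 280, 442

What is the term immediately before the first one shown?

-20

D1: 12  30  54  84  120  162
D2: 18  24  30  36  42
D3: 6  6  6  6
The third differences are constant at 6.
Work back: 18 − 6 = 12;  12 − 12 = 0;  -20 + 0 = -20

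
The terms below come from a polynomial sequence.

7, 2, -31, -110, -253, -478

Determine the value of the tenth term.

-2558

-5 , -33 , -79 , -143 , -225
-28 , -46 , -64 , -82
-18 , -18 , -18
Constant third difference = -18, so extend:
-82 − 18 = -100;  -225 − 100 = -325;  -478 − 325 = -803
-100 − 18 = -118;  -325 − 118 = -443;  -803 − 443 = -1246
-118 − 18 = -136;  -443 − 136 = -579;  -1246 − 579 = -1825
-136 − 18 = -154;  -579 − 154 = -733;  -1825 − 733 = -2558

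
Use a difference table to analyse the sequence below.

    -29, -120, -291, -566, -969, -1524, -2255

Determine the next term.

Δ: -91, -171, -275, -403, -555, -731
Δ²: -80, -104, -128, -152, -176
Δ³: -24, -24, -24, -24
The third differences are constant (-24).
-176 − 24 = -200;  -731 − 200 = -931;  -2255 − 931 = -3186

-3186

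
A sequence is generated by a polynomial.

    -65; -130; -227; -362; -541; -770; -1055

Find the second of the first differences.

-97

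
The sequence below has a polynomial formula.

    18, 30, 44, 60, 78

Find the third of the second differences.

2

Δ: 12, 14, 16, 18
Δ²: 2, 2, 2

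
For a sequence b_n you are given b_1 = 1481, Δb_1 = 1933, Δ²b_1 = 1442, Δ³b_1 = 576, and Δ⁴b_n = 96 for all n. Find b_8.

68814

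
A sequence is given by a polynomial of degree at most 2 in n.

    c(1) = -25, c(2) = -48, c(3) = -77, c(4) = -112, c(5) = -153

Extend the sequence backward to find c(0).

-8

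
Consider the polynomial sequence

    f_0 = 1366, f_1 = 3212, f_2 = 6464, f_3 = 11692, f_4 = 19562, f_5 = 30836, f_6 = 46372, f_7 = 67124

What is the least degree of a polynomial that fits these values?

4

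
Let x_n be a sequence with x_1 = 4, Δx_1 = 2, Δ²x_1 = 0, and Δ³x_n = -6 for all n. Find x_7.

-104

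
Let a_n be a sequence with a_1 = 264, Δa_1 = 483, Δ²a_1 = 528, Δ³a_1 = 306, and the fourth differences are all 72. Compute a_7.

18282

Build the table forward from the leading diagonal:
Δ⁴: 72  72  72  72  72  72  72
Δ³: 306  378  450  522  594  666  738
Δ²: 528  834  1212  1662  2184  2778  3444
Δ: 483  1011  1845  3057  4719  6903  9681
a: 264  747  1758  3603  6660  11379  18282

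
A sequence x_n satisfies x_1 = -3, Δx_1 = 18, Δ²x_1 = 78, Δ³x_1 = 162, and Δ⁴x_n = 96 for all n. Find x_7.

5955

Build the table forward from the leading diagonal:
Fourth differences: 96  96  96  96  96  96  96
Third differences: 162  258  354  450  546  642  738
Second differences: 78  240  498  852  1302  1848  2490
First differences: 18  96  336  834  1686  2988  4836
x: -3  15  111  447  1281  2967  5955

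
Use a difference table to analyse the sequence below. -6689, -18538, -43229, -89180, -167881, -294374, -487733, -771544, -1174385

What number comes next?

-1730306

First differences: -11849, -24691, -45951, -78701, -126493, -193359, -283811, -402841
Second differences: -12842, -21260, -32750, -47792, -66866, -90452, -119030
Third differences: -8418, -11490, -15042, -19074, -23586, -28578
Fourth differences: -3072, -3552, -4032, -4512, -4992
Fifth differences: -480, -480, -480, -480
Fifth differences constant at -480.
-4992 − 480 = -5472;  -28578 − 5472 = -34050;  -119030 − 34050 = -153080;  -402841 − 153080 = -555921;  -1174385 − 555921 = -1730306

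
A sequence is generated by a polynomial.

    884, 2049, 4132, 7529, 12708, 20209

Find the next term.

1165 , 2083 , 3397 , 5179 , 7501
918 , 1314 , 1782 , 2322
396 , 468 , 540
72 , 72
Fourth differences constant at 72.
540 + 72 = 612;  2322 + 612 = 2934;  7501 + 2934 = 10435;  20209 + 10435 = 30644

30644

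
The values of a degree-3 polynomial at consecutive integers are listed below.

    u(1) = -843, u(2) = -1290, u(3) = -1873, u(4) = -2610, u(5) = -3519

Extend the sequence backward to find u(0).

-514

Δ: -447  -583  -737  -909
Δ²: -136  -154  -172
Δ³: -18  -18
The third differences are constant at -18.
Work back: -136 + 18 = -118;  -447 + 118 = -329;  -843 + 329 = -514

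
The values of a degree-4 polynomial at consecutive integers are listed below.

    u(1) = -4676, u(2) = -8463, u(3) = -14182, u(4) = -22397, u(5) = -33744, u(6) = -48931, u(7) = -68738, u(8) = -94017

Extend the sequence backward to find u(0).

D1: -3787  -5719  -8215  -11347  -15187  -19807  -25279
D2: -1932  -2496  -3132  -3840  -4620  -5472
D3: -564  -636  -708  -780  -852
D4: -72  -72  -72  -72
The fourth differences are constant at -72.
Work back: -564 + 72 = -492;  -1932 + 492 = -1440;  -3787 + 1440 = -2347;  -4676 + 2347 = -2329

-2329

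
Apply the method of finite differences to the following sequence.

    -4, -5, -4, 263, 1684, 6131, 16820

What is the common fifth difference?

360

First differences: -1, 1, 267, 1421, 4447, 10689
Second differences: 2, 266, 1154, 3026, 6242
Third differences: 264, 888, 1872, 3216
Fourth differences: 624, 984, 1344
Fifth differences: 360, 360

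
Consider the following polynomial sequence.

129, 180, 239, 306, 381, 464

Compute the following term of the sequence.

555

First differences: 51  59  67  75  83
Second differences: 8  8  8  8
Constant second difference = 8, so extend:
83 + 8 = 91;  464 + 91 = 555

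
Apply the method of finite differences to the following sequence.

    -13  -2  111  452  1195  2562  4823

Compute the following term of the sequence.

8296

Δ: 11  113  341  743  1367  2261
Δ²: 102  228  402  624  894
Δ³: 126  174  222  270
Δ⁴: 48  48  48
The fourth differences are constant (48).
270 + 48 = 318;  894 + 318 = 1212;  2261 + 1212 = 3473;  4823 + 3473 = 8296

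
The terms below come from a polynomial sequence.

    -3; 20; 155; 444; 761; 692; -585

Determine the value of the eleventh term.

23, 135, 289, 317, -69, -1277
112, 154, 28, -386, -1208
42, -126, -414, -822
-168, -288, -408
-120, -120
The fifth differences are constant (-120).
-408 − 120 = -528;  -822 − 528 = -1350;  -1208 − 1350 = -2558;  -1277 − 2558 = -3835;  -585 − 3835 = -4420
-528 − 120 = -648;  -1350 − 648 = -1998;  -2558 − 1998 = -4556;  -3835 − 4556 = -8391;  -4420 − 8391 = -12811
-648 − 120 = -768;  -1998 − 768 = -2766;  -4556 − 2766 = -7322;  -8391 − 7322 = -15713;  -12811 − 15713 = -28524
-768 − 120 = -888;  -2766 − 888 = -3654;  -7322 − 3654 = -10976;  -15713 − 10976 = -26689;  -28524 − 26689 = -55213

-55213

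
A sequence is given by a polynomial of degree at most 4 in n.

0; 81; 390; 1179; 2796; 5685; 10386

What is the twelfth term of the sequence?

86691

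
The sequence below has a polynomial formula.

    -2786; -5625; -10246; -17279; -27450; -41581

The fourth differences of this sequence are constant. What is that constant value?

Δ: -2839, -4621, -7033, -10171, -14131
Δ²: -1782, -2412, -3138, -3960
Δ³: -630, -726, -822
Δ⁴: -96, -96

-96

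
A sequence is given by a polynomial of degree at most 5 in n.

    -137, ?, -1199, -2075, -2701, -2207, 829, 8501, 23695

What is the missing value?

-511

Using the last 7 terms:
-876, -626, 494, 3036, 7672, 15194
250, 1120, 2542, 4636, 7522
870, 1422, 2094, 2886
552, 672, 792
120, 120
Constant fifth difference = 120.
Extend backward: 552 − 120 = 432;  870 − 432 = 438;  250 − 438 = -188;  -876 + 188 = -688;  -1199 + 688 = -511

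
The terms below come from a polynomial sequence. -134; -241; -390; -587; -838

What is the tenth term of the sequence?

-3113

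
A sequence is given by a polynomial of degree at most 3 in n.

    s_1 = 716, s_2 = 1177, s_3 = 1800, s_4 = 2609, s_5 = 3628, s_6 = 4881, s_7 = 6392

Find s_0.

First differences: 461, 623, 809, 1019, 1253, 1511
Second differences: 162, 186, 210, 234, 258
Third differences: 24, 24, 24, 24
The third differences are constant at 24.
Work back: 162 − 24 = 138;  461 − 138 = 323;  716 − 323 = 393

393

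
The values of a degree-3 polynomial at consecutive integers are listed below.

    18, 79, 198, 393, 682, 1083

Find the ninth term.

3138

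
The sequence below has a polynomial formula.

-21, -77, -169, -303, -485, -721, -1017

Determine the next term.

-1379

Δ: -56, -92, -134, -182, -236, -296
Δ²: -36, -42, -48, -54, -60
Δ³: -6, -6, -6, -6
Constant third difference = -6, so extend:
-60 − 6 = -66;  -296 − 66 = -362;  -1017 − 362 = -1379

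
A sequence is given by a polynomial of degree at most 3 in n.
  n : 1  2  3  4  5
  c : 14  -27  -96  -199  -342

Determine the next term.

-531

-41  -69  -103  -143
-28  -34  -40
-6  -6
Third differences constant at -6.
-40 − 6 = -46;  -143 − 46 = -189;  -342 − 189 = -531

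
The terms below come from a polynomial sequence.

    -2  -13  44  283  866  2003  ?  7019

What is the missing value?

3952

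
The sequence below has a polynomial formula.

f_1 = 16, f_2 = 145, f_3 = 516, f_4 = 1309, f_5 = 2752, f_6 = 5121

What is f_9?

21264

D1: 129  371  793  1443  2369
D2: 242  422  650  926
D3: 180  228  276
D4: 48  48
Fourth differences constant at 48.
276 + 48 = 324;  926 + 324 = 1250;  2369 + 1250 = 3619;  5121 + 3619 = 8740
324 + 48 = 372;  1250 + 372 = 1622;  3619 + 1622 = 5241;  8740 + 5241 = 13981
372 + 48 = 420;  1622 + 420 = 2042;  5241 + 2042 = 7283;  13981 + 7283 = 21264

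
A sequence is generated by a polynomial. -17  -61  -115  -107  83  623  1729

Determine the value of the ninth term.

-44  -54  8  190  540  1106
-10  62  182  350  566
72  120  168  216
48  48  48
The fourth differences are constant (48).
216 + 48 = 264;  566 + 264 = 830;  1106 + 830 = 1936;  1729 + 1936 = 3665
264 + 48 = 312;  830 + 312 = 1142;  1936 + 1142 = 3078;  3665 + 3078 = 6743

6743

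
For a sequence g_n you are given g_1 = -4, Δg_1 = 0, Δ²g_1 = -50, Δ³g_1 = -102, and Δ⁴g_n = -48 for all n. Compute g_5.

-760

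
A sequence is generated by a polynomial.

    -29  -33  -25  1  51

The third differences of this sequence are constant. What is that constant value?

6

D1: -4, 8, 26, 50
D2: 12, 18, 24
D3: 6, 6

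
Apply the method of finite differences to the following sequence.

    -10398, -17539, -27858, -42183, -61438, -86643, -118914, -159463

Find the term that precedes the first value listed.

-5703

D1: -7141, -10319, -14325, -19255, -25205, -32271, -40549
D2: -3178, -4006, -4930, -5950, -7066, -8278
D3: -828, -924, -1020, -1116, -1212
D4: -96, -96, -96, -96
The fourth differences are constant at -96.
Work back: -828 + 96 = -732;  -3178 + 732 = -2446;  -7141 + 2446 = -4695;  -10398 + 4695 = -5703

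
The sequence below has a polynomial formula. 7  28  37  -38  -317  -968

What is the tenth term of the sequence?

-12332

First differences: 21  9  -75  -279  -651
Second differences: -12  -84  -204  -372
Third differences: -72  -120  -168
Fourth differences: -48  -48
Constant fourth difference = -48, so extend:
-168 − 48 = -216;  -372 − 216 = -588;  -651 − 588 = -1239;  -968 − 1239 = -2207
-216 − 48 = -264;  -588 − 264 = -852;  -1239 − 852 = -2091;  -2207 − 2091 = -4298
-264 − 48 = -312;  -852 − 312 = -1164;  -2091 − 1164 = -3255;  -4298 − 3255 = -7553
-312 − 48 = -360;  -1164 − 360 = -1524;  -3255 − 1524 = -4779;  -7553 − 4779 = -12332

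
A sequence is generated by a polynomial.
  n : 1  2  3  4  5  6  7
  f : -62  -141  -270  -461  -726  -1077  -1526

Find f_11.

-4542

D1: -79  -129  -191  -265  -351  -449
D2: -50  -62  -74  -86  -98
D3: -12  -12  -12  -12
Constant third difference = -12, so extend:
-98 − 12 = -110;  -449 − 110 = -559;  -1526 − 559 = -2085
-110 − 12 = -122;  -559 − 122 = -681;  -2085 − 681 = -2766
-122 − 12 = -134;  -681 − 134 = -815;  -2766 − 815 = -3581
-134 − 12 = -146;  -815 − 146 = -961;  -3581 − 961 = -4542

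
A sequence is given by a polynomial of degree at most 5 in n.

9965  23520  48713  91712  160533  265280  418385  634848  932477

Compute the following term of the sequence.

13555  25193  42999  68821  104747  153105  216463  297629
11638  17806  25822  35926  48358  63358  81166
6168  8016  10104  12432  15000  17808
1848  2088  2328  2568  2808
240  240  240  240
The fifth differences are constant (240).
2808 + 240 = 3048;  17808 + 3048 = 20856;  81166 + 20856 = 102022;  297629 + 102022 = 399651;  932477 + 399651 = 1332128

1332128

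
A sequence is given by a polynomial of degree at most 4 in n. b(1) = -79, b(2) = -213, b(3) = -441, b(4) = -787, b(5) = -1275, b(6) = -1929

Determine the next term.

-2773

First differences: -134  -228  -346  -488  -654
Second differences: -94  -118  -142  -166
Third differences: -24  -24  -24
Constant third difference = -24, so extend:
-166 − 24 = -190;  -654 − 190 = -844;  -1929 − 844 = -2773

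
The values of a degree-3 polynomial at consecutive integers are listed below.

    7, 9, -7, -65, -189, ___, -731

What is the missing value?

-403

Using the first 5 terms:
Δ: 2  -16  -58  -124
Δ²: -18  -42  -66
Δ³: -24  -24
Constant third difference = -24.
Extend forward: -66 − 24 = -90;  -124 − 90 = -214;  -189 − 214 = -403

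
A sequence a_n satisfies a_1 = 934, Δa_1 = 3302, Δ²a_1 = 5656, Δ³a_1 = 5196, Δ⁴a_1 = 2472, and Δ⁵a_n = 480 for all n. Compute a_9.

676614

Build the table forward from the leading diagonal:
D5: 480  480  480  480  480  480  480  480  480
D4: 2472  2952  3432  3912  4392  4872  5352  5832  6312
D3: 5196  7668  10620  14052  17964  22356  27228  32580  38412
D2: 5656  10852  18520  29140  43192  61156  83512  110740  143320
D1: 3302  8958  19810  38330  67470  110662  171818  255330  366070
a: 934  4236  13194  33004  71334  138804  249466  421284  676614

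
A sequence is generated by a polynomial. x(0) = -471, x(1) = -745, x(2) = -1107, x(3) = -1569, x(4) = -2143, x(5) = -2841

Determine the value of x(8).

Δ: -274 , -362 , -462 , -574 , -698
Δ²: -88 , -100 , -112 , -124
Δ³: -12 , -12 , -12
Third differences constant at -12.
-124 − 12 = -136;  -698 − 136 = -834;  -2841 − 834 = -3675
-136 − 12 = -148;  -834 − 148 = -982;  -3675 − 982 = -4657
-148 − 12 = -160;  -982 − 160 = -1142;  -4657 − 1142 = -5799

-5799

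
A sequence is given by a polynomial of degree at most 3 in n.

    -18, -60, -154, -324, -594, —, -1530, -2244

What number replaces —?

Using the first 5 terms:
-42, -94, -170, -270
-52, -76, -100
-24, -24
Constant third difference = -24.
Extend forward: -100 − 24 = -124;  -270 − 124 = -394;  -594 − 394 = -988

-988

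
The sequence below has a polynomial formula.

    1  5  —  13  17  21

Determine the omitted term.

Using the last 3 terms:
4, 4
Constant first difference = 4.
Extend backward: 13 − 4 = 9

9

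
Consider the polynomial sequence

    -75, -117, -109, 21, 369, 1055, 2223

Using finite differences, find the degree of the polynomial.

-42, 8, 130, 348, 686, 1168
50, 122, 218, 338, 482
72, 96, 120, 144
24, 24, 24
The fourth differences are constant, so the polynomial has degree 4.

4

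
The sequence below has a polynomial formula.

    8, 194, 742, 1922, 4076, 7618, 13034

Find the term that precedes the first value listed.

186  548  1180  2154  3542  5416
362  632  974  1388  1874
270  342  414  486
72  72  72
The fourth differences are constant at 72.
Work back: 270 − 72 = 198;  362 − 198 = 164;  186 − 164 = 22;  8 − 22 = -14

-14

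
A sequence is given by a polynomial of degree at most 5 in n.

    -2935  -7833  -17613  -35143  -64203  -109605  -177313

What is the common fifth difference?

First differences: -4898, -9780, -17530, -29060, -45402, -67708
Second differences: -4882, -7750, -11530, -16342, -22306
Third differences: -2868, -3780, -4812, -5964
Fourth differences: -912, -1032, -1152
Fifth differences: -120, -120

-120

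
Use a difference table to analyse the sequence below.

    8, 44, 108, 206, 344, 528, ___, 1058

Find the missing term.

Using the first 6 terms:
First differences: 36, 64, 98, 138, 184
Second differences: 28, 34, 40, 46
Third differences: 6, 6, 6
Constant third difference = 6.
Extend forward: 46 + 6 = 52;  184 + 52 = 236;  528 + 236 = 764

764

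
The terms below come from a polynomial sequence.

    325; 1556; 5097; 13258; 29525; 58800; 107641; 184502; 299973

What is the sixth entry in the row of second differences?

28020

D1: 1231, 3541, 8161, 16267, 29275, 48841, 76861, 115471
D2: 2310, 4620, 8106, 13008, 19566, 28020, 38610
D3: 2310, 3486, 4902, 6558, 8454, 10590
D4: 1176, 1416, 1656, 1896, 2136
D5: 240, 240, 240, 240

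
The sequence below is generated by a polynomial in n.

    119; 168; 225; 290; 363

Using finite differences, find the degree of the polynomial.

2

Δ: 49, 57, 65, 73
Δ²: 8, 8, 8
The second differences are constant, so the polynomial has degree 2.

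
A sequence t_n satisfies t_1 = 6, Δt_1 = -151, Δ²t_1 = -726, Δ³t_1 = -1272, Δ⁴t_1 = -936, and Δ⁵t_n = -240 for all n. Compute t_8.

-98617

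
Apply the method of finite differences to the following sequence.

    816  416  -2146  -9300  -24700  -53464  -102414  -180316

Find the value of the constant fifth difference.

-240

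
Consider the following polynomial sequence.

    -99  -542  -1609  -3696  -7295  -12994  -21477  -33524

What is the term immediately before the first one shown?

20

D1: -443, -1067, -2087, -3599, -5699, -8483, -12047
D2: -624, -1020, -1512, -2100, -2784, -3564
D3: -396, -492, -588, -684, -780
D4: -96, -96, -96, -96
The fourth differences are constant at -96.
Work back: -396 + 96 = -300;  -624 + 300 = -324;  -443 + 324 = -119;  -99 + 119 = 20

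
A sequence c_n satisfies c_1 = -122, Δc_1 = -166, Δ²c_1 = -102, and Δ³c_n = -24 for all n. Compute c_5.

-1494

Build the table forward from the leading diagonal:
Δ³: -24, -24, -24, -24, -24
Δ²: -102, -126, -150, -174, -198
Δ: -166, -268, -394, -544, -718
c: -122, -288, -556, -950, -1494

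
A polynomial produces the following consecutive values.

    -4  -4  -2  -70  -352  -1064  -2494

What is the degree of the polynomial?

4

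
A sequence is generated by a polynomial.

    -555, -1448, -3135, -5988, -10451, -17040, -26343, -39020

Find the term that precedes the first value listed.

-156

First differences: -893, -1687, -2853, -4463, -6589, -9303, -12677
Second differences: -794, -1166, -1610, -2126, -2714, -3374
Third differences: -372, -444, -516, -588, -660
Fourth differences: -72, -72, -72, -72
The fourth differences are constant at -72.
Work back: -372 + 72 = -300;  -794 + 300 = -494;  -893 + 494 = -399;  -555 + 399 = -156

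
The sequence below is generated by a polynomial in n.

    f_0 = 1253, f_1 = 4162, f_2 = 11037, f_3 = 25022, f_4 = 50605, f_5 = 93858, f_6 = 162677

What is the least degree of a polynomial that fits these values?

First differences: 2909, 6875, 13985, 25583, 43253, 68819
Second differences: 3966, 7110, 11598, 17670, 25566
Third differences: 3144, 4488, 6072, 7896
Fourth differences: 1344, 1584, 1824
Fifth differences: 240, 240
The fifth differences are constant, so the polynomial has degree 5.

5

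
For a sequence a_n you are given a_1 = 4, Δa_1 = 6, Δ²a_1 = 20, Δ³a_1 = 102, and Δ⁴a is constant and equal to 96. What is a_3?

Build the table forward from the leading diagonal:
D4: 96  96  96
D3: 102  198  294
D2: 20  122  320
D1: 6  26  148
a: 4  10  36

36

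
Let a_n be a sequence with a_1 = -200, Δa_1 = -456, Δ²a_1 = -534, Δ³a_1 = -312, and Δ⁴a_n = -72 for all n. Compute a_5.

-6548

Build the table forward from the leading diagonal:
D4: -72  -72  -72  -72  -72
D3: -312  -384  -456  -528  -600
D2: -534  -846  -1230  -1686  -2214
D1: -456  -990  -1836  -3066  -4752
a: -200  -656  -1646  -3482  -6548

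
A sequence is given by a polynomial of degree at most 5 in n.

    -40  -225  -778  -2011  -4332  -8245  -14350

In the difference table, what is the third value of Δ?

D1: -185, -553, -1233, -2321, -3913, -6105
D2: -368, -680, -1088, -1592, -2192
D3: -312, -408, -504, -600
D4: -96, -96, -96

-1233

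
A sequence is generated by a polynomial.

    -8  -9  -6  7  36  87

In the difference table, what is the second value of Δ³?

D1: -1, 3, 13, 29, 51
D2: 4, 10, 16, 22
D3: 6, 6, 6

6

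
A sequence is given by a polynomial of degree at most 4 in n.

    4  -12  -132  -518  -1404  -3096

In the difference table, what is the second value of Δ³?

-234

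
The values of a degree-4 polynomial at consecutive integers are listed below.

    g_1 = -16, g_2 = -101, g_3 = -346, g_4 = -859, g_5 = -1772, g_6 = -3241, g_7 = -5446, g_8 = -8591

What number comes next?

Δ: -85 , -245 , -513 , -913 , -1469 , -2205 , -3145
Δ²: -160 , -268 , -400 , -556 , -736 , -940
Δ³: -108 , -132 , -156 , -180 , -204
Δ⁴: -24 , -24 , -24 , -24
The fourth differences are constant (-24).
-204 − 24 = -228;  -940 − 228 = -1168;  -3145 − 1168 = -4313;  -8591 − 4313 = -12904

-12904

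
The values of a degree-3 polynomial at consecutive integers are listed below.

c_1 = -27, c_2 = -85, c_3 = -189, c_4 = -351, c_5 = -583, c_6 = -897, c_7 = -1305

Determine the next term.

-1819

First differences: -58  -104  -162  -232  -314  -408
Second differences: -46  -58  -70  -82  -94
Third differences: -12  -12  -12  -12
Constant third difference = -12, so extend:
-94 − 12 = -106;  -408 − 106 = -514;  -1305 − 514 = -1819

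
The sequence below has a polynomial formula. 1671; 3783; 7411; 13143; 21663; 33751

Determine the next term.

50283

First differences: 2112, 3628, 5732, 8520, 12088
Second differences: 1516, 2104, 2788, 3568
Third differences: 588, 684, 780
Fourth differences: 96, 96
The fourth differences are constant (96).
780 + 96 = 876;  3568 + 876 = 4444;  12088 + 4444 = 16532;  33751 + 16532 = 50283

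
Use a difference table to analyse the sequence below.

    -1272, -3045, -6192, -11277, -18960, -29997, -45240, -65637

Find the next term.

-92232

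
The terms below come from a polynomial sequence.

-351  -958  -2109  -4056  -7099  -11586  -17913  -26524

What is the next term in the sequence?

D1: -607, -1151, -1947, -3043, -4487, -6327, -8611
D2: -544, -796, -1096, -1444, -1840, -2284
D3: -252, -300, -348, -396, -444
D4: -48, -48, -48, -48
Constant fourth difference = -48, so extend:
-444 − 48 = -492;  -2284 − 492 = -2776;  -8611 − 2776 = -11387;  -26524 − 11387 = -37911

-37911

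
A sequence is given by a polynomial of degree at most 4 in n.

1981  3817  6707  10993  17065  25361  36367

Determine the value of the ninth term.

68693

D1: 1836, 2890, 4286, 6072, 8296, 11006
D2: 1054, 1396, 1786, 2224, 2710
D3: 342, 390, 438, 486
D4: 48, 48, 48
Fourth differences constant at 48.
486 + 48 = 534;  2710 + 534 = 3244;  11006 + 3244 = 14250;  36367 + 14250 = 50617
534 + 48 = 582;  3244 + 582 = 3826;  14250 + 3826 = 18076;  50617 + 18076 = 68693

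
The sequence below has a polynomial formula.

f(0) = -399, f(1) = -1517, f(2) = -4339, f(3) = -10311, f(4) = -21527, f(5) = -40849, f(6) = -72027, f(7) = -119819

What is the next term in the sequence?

D1: -1118  -2822  -5972  -11216  -19322  -31178  -47792
D2: -1704  -3150  -5244  -8106  -11856  -16614
D3: -1446  -2094  -2862  -3750  -4758
D4: -648  -768  -888  -1008
D5: -120  -120  -120
Fifth differences constant at -120.
-1008 − 120 = -1128;  -4758 − 1128 = -5886;  -16614 − 5886 = -22500;  -47792 − 22500 = -70292;  -119819 − 70292 = -190111

-190111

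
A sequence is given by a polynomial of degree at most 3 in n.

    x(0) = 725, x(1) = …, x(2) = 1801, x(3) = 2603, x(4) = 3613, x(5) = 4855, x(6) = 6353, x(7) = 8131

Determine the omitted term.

Using the last 6 terms:
Δ: 802, 1010, 1242, 1498, 1778
Δ²: 208, 232, 256, 280
Δ³: 24, 24, 24
Constant third difference = 24.
Extend backward: 208 − 24 = 184;  802 − 184 = 618;  1801 − 618 = 1183

1183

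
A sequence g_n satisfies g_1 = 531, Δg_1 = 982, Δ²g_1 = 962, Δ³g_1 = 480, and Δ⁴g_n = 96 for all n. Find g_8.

47767

Build the table forward from the leading diagonal:
Fourth differences: 96, 96, 96, 96, 96, 96, 96, 96
Third differences: 480, 576, 672, 768, 864, 960, 1056, 1152
Second differences: 962, 1442, 2018, 2690, 3458, 4322, 5282, 6338
First differences: 982, 1944, 3386, 5404, 8094, 11552, 15874, 21156
g: 531, 1513, 3457, 6843, 12247, 20341, 31893, 47767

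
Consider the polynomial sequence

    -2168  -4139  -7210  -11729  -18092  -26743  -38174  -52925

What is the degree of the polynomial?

4

First differences: -1971, -3071, -4519, -6363, -8651, -11431, -14751
Second differences: -1100, -1448, -1844, -2288, -2780, -3320
Third differences: -348, -396, -444, -492, -540
Fourth differences: -48, -48, -48, -48
The fourth differences are constant, so the polynomial has degree 4.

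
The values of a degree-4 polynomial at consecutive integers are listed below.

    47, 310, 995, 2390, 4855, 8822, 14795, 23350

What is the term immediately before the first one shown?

-10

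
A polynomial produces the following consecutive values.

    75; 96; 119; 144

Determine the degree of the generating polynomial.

Δ: 21, 23, 25
Δ²: 2, 2
The second differences are constant, so the polynomial has degree 2.

2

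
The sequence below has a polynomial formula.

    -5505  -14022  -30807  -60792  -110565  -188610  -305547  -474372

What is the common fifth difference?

First differences: -8517, -16785, -29985, -49773, -78045, -116937, -168825
Second differences: -8268, -13200, -19788, -28272, -38892, -51888
Third differences: -4932, -6588, -8484, -10620, -12996
Fourth differences: -1656, -1896, -2136, -2376
Fifth differences: -240, -240, -240

-240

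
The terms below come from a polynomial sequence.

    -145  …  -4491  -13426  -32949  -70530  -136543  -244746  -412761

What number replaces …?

-1098

Using the last 7 terms:
Δ: -8935, -19523, -37581, -66013, -108203, -168015
Δ²: -10588, -18058, -28432, -42190, -59812
Δ³: -7470, -10374, -13758, -17622
Δ⁴: -2904, -3384, -3864
Δ⁵: -480, -480
Constant fifth difference = -480.
Extend backward: -2904 + 480 = -2424;  -7470 + 2424 = -5046;  -10588 + 5046 = -5542;  -8935 + 5542 = -3393;  -4491 + 3393 = -1098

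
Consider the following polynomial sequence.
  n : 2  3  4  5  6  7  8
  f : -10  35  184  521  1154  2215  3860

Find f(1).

Δ: 45, 149, 337, 633, 1061, 1645
Δ²: 104, 188, 296, 428, 584
Δ³: 84, 108, 132, 156
Δ⁴: 24, 24, 24
The fourth differences are constant at 24.
Work back: 84 − 24 = 60;  104 − 60 = 44;  45 − 44 = 1;  -10 − 1 = -11

-11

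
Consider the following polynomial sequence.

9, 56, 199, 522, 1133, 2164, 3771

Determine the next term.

Δ: 47, 143, 323, 611, 1031, 1607
Δ²: 96, 180, 288, 420, 576
Δ³: 84, 108, 132, 156
Δ⁴: 24, 24, 24
The fourth differences are constant (24).
156 + 24 = 180;  576 + 180 = 756;  1607 + 756 = 2363;  3771 + 2363 = 6134

6134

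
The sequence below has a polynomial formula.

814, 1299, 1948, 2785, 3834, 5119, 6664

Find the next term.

8493

485, 649, 837, 1049, 1285, 1545
164, 188, 212, 236, 260
24, 24, 24, 24
The third differences are constant (24).
260 + 24 = 284;  1545 + 284 = 1829;  6664 + 1829 = 8493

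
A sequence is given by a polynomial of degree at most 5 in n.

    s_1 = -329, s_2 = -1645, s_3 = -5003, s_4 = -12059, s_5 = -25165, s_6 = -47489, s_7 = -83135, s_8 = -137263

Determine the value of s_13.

Δ: -1316  -3358  -7056  -13106  -22324  -35646  -54128
Δ²: -2042  -3698  -6050  -9218  -13322  -18482
Δ³: -1656  -2352  -3168  -4104  -5160
Δ⁴: -696  -816  -936  -1056
Δ⁵: -120  -120  -120
The fifth differences are constant (-120).
-1056 − 120 = -1176;  -5160 − 1176 = -6336;  -18482 − 6336 = -24818;  -54128 − 24818 = -78946;  -137263 − 78946 = -216209
-1176 − 120 = -1296;  -6336 − 1296 = -7632;  -24818 − 7632 = -32450;  -78946 − 32450 = -111396;  -216209 − 111396 = -327605
-1296 − 120 = -1416;  -7632 − 1416 = -9048;  -32450 − 9048 = -41498;  -111396 − 41498 = -152894;  -327605 − 152894 = -480499
-1416 − 120 = -1536;  -9048 − 1536 = -10584;  -41498 − 10584 = -52082;  -152894 − 52082 = -204976;  -480499 − 204976 = -685475
-1536 − 120 = -1656;  -10584 − 1656 = -12240;  -52082 − 12240 = -64322;  -204976 − 64322 = -269298;  -685475 − 269298 = -954773

-954773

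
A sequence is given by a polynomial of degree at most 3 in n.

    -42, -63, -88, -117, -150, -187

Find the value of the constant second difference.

Δ: -21, -25, -29, -33, -37
Δ²: -4, -4, -4, -4

-4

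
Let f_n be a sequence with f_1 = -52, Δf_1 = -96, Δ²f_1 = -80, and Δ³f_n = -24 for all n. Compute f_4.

Build the table forward from the leading diagonal:
D3: -24, -24, -24, -24
D2: -80, -104, -128, -152
D1: -96, -176, -280, -408
f: -52, -148, -324, -604

-604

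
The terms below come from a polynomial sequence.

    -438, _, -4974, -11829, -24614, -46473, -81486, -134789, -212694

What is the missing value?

Using the last 7 terms:
-6855, -12785, -21859, -35013, -53303, -77905
-5930, -9074, -13154, -18290, -24602
-3144, -4080, -5136, -6312
-936, -1056, -1176
-120, -120
Constant fifth difference = -120.
Extend backward: -936 + 120 = -816;  -3144 + 816 = -2328;  -5930 + 2328 = -3602;  -6855 + 3602 = -3253;  -4974 + 3253 = -1721

-1721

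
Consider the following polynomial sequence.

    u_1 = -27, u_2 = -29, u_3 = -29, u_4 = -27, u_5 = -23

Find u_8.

1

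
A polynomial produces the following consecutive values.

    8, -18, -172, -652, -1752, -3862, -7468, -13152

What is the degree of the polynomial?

4

First differences: -26, -154, -480, -1100, -2110, -3606, -5684
Second differences: -128, -326, -620, -1010, -1496, -2078
Third differences: -198, -294, -390, -486, -582
Fourth differences: -96, -96, -96, -96
The fourth differences are constant, so the polynomial has degree 4.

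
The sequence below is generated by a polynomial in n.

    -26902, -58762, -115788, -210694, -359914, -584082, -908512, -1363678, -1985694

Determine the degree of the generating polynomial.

Δ: -31860, -57026, -94906, -149220, -224168, -324430, -455166, -622016
Δ²: -25166, -37880, -54314, -74948, -100262, -130736, -166850
Δ³: -12714, -16434, -20634, -25314, -30474, -36114
Δ⁴: -3720, -4200, -4680, -5160, -5640
Δ⁵: -480, -480, -480, -480
The fifth differences are constant, so the polynomial has degree 5.

5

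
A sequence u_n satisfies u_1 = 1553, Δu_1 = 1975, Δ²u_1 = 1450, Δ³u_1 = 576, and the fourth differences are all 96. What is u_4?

12404

Build the table forward from the leading diagonal:
Δ⁴: 96  96  96  96
Δ³: 576  672  768  864
Δ²: 1450  2026  2698  3466
Δ: 1975  3425  5451  8149
u: 1553  3528  6953  12404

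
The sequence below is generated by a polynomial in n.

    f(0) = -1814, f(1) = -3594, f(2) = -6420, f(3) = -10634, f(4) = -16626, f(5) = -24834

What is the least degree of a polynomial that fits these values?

First differences: -1780, -2826, -4214, -5992, -8208
Second differences: -1046, -1388, -1778, -2216
Third differences: -342, -390, -438
Fourth differences: -48, -48
The fourth differences are constant, so the polynomial has degree 4.

4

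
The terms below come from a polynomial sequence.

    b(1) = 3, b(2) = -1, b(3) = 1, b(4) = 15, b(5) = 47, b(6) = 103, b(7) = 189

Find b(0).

7

First differences: -4, 2, 14, 32, 56, 86
Second differences: 6, 12, 18, 24, 30
Third differences: 6, 6, 6, 6
The third differences are constant at 6.
Work back: 6 − 6 = 0;  -4 + 0 = -4;  3 + 4 = 7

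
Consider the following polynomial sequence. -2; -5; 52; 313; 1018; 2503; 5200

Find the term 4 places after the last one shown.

40108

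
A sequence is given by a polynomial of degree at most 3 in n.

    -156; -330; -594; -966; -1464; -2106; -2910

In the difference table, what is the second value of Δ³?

-18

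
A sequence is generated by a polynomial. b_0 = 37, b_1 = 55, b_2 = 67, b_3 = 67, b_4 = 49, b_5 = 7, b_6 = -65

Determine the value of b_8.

-323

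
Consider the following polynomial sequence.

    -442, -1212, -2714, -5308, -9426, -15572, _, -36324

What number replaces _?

Using the first 6 terms:
First differences: -770, -1502, -2594, -4118, -6146
Second differences: -732, -1092, -1524, -2028
Third differences: -360, -432, -504
Fourth differences: -72, -72
Constant fourth difference = -72.
Extend forward: -504 − 72 = -576;  -2028 − 576 = -2604;  -6146 − 2604 = -8750;  -15572 − 8750 = -24322

-24322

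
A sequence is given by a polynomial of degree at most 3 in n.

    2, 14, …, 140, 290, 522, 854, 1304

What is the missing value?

Using the last 5 terms:
D1: 150, 232, 332, 450
D2: 82, 100, 118
D3: 18, 18
Constant third difference = 18.
Extend backward: 82 − 18 = 64;  150 − 64 = 86;  140 − 86 = 54

54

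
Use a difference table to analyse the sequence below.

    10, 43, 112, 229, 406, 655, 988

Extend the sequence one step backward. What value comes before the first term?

Δ: 33, 69, 117, 177, 249, 333
Δ²: 36, 48, 60, 72, 84
Δ³: 12, 12, 12, 12
The third differences are constant at 12.
Work back: 36 − 12 = 24;  33 − 24 = 9;  10 − 9 = 1

1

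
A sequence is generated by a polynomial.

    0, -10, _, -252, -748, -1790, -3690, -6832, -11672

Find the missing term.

-62

Using the last 6 terms:
First differences: -496  -1042  -1900  -3142  -4840
Second differences: -546  -858  -1242  -1698
Third differences: -312  -384  -456
Fourth differences: -72  -72
Constant fourth difference = -72.
Extend backward: -312 + 72 = -240;  -546 + 240 = -306;  -496 + 306 = -190;  -252 + 190 = -62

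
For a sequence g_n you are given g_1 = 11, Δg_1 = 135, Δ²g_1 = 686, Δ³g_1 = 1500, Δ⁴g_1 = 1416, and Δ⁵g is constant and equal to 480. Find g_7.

65231

Build the table forward from the leading diagonal:
D5: 480  480  480  480  480  480  480
D4: 1416  1896  2376  2856  3336  3816  4296
D3: 1500  2916  4812  7188  10044  13380  17196
D2: 686  2186  5102  9914  17102  27146  40526
D1: 135  821  3007  8109  18023  35125  62271
g: 11  146  967  3974  12083  30106  65231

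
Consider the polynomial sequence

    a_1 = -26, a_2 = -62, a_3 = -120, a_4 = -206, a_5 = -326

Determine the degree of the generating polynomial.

-36, -58, -86, -120
-22, -28, -34
-6, -6
The third differences are constant, so the polynomial has degree 3.

3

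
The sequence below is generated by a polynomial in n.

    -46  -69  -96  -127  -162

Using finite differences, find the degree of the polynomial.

Δ: -23, -27, -31, -35
Δ²: -4, -4, -4
The second differences are constant, so the polynomial has degree 2.

2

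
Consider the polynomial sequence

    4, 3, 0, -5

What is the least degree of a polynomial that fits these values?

2

Δ: -1, -3, -5
Δ²: -2, -2
The second differences are constant, so the polynomial has degree 2.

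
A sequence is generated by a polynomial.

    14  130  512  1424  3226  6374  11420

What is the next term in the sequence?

19012

116, 382, 912, 1802, 3148, 5046
266, 530, 890, 1346, 1898
264, 360, 456, 552
96, 96, 96
Constant fourth difference = 96, so extend:
552 + 96 = 648;  1898 + 648 = 2546;  5046 + 2546 = 7592;  11420 + 7592 = 19012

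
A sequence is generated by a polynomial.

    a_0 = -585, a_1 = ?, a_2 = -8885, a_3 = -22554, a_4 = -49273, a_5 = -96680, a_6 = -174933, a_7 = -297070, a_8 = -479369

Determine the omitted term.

-2788

Using the last 7 terms:
D1: -13669, -26719, -47407, -78253, -122137, -182299
D2: -13050, -20688, -30846, -43884, -60162
D3: -7638, -10158, -13038, -16278
D4: -2520, -2880, -3240
D5: -360, -360
Constant fifth difference = -360.
Extend backward: -2520 + 360 = -2160;  -7638 + 2160 = -5478;  -13050 + 5478 = -7572;  -13669 + 7572 = -6097;  -8885 + 6097 = -2788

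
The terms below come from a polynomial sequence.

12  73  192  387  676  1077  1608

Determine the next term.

First differences: 61, 119, 195, 289, 401, 531
Second differences: 58, 76, 94, 112, 130
Third differences: 18, 18, 18, 18
The third differences are constant (18).
130 + 18 = 148;  531 + 148 = 679;  1608 + 679 = 2287

2287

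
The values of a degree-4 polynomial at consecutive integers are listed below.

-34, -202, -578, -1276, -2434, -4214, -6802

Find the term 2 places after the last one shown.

-15266

First differences: -168  -376  -698  -1158  -1780  -2588
Second differences: -208  -322  -460  -622  -808
Third differences: -114  -138  -162  -186
Fourth differences: -24  -24  -24
Fourth differences constant at -24.
-186 − 24 = -210;  -808 − 210 = -1018;  -2588 − 1018 = -3606;  -6802 − 3606 = -10408
-210 − 24 = -234;  -1018 − 234 = -1252;  -3606 − 1252 = -4858;  -10408 − 4858 = -15266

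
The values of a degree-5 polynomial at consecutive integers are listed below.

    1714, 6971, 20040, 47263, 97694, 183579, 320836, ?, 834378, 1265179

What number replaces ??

529535

Using the first 7 terms:
First differences: 5257  13069  27223  50431  85885  137257
Second differences: 7812  14154  23208  35454  51372
Third differences: 6342  9054  12246  15918
Fourth differences: 2712  3192  3672
Fifth differences: 480  480
Constant fifth difference = 480.
Extend forward: 3672 + 480 = 4152;  15918 + 4152 = 20070;  51372 + 20070 = 71442;  137257 + 71442 = 208699;  320836 + 208699 = 529535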